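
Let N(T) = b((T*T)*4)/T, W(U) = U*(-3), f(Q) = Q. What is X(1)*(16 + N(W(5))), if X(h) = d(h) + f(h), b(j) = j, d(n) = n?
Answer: -88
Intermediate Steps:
W(U) = -3*U
N(T) = 4*T (N(T) = ((T*T)*4)/T = (T²*4)/T = (4*T²)/T = 4*T)
X(h) = 2*h (X(h) = h + h = 2*h)
X(1)*(16 + N(W(5))) = (2*1)*(16 + 4*(-3*5)) = 2*(16 + 4*(-15)) = 2*(16 - 60) = 2*(-44) = -88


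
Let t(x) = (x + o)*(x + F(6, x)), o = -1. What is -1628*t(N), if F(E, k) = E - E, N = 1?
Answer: 0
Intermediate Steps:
F(E, k) = 0
t(x) = x*(-1 + x) (t(x) = (x - 1)*(x + 0) = (-1 + x)*x = x*(-1 + x))
-1628*t(N) = -1628*(-1 + 1) = -1628*0 = 0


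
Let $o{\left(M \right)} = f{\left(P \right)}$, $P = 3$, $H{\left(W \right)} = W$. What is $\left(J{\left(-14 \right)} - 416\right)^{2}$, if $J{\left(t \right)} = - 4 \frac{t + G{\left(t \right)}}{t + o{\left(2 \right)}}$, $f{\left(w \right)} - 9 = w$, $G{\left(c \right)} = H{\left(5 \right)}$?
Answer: $188356$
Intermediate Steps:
$G{\left(c \right)} = 5$
$f{\left(w \right)} = 9 + w$
$o{\left(M \right)} = 12$ ($o{\left(M \right)} = 9 + 3 = 12$)
$J{\left(t \right)} = - \frac{4 \left(5 + t\right)}{12 + t}$ ($J{\left(t \right)} = - 4 \frac{t + 5}{t + 12} = - 4 \frac{5 + t}{12 + t} = - \frac{4 \left(5 + t\right)}{12 + t}$)
$\left(J{\left(-14 \right)} - 416\right)^{2} = \left(\frac{4 \left(-5 - -14\right)}{12 - 14} - 416\right)^{2} = \left(\frac{4 \left(-5 + 14\right)}{-2} - 416\right)^{2} = \left(4 \left(- \frac{1}{2}\right) 9 - 416\right)^{2} = \left(-18 - 416\right)^{2} = \left(-434\right)^{2} = 188356$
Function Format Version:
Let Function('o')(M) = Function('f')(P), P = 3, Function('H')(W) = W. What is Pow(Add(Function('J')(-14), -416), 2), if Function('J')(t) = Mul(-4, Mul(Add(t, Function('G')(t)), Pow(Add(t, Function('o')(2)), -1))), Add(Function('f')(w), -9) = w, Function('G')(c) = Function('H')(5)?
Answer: 188356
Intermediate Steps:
Function('G')(c) = 5
Function('f')(w) = Add(9, w)
Function('o')(M) = 12 (Function('o')(M) = Add(9, 3) = 12)
Function('J')(t) = Mul(-4, Pow(Add(12, t), -1), Add(5, t)) (Function('J')(t) = Mul(-4, Mul(Add(t, 5), Pow(Add(t, 12), -1))) = Mul(-4, Mul(Add(5, t), Pow(Add(12, t), -1))) = Mul(-4, Mul(Pow(Add(12, t), -1), Add(5, t))) = Mul(-4, Pow(Add(12, t), -1), Add(5, t)))
Pow(Add(Function('J')(-14), -416), 2) = Pow(Add(Mul(4, Pow(Add(12, -14), -1), Add(-5, Mul(-1, -14))), -416), 2) = Pow(Add(Mul(4, Pow(-2, -1), Add(-5, 14)), -416), 2) = Pow(Add(Mul(4, Rational(-1, 2), 9), -416), 2) = Pow(Add(-18, -416), 2) = Pow(-434, 2) = 188356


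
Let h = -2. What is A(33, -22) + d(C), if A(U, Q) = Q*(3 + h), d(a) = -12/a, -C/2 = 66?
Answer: -241/11 ≈ -21.909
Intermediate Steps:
C = -132 (C = -2*66 = -132)
A(U, Q) = Q (A(U, Q) = Q*(3 - 2) = Q*1 = Q)
A(33, -22) + d(C) = -22 - 12/(-132) = -22 - 12*(-1/132) = -22 + 1/11 = -241/11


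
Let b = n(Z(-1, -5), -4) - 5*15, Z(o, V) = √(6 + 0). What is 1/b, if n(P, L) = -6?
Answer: -1/81 ≈ -0.012346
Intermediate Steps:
Z(o, V) = √6
b = -81 (b = -6 - 5*15 = -6 - 75 = -81)
1/b = 1/(-81) = -1/81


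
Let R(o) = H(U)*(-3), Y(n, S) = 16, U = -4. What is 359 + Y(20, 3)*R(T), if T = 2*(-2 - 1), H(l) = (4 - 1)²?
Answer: -73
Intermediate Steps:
H(l) = 9 (H(l) = 3² = 9)
T = -6 (T = 2*(-3) = -6)
R(o) = -27 (R(o) = 9*(-3) = -27)
359 + Y(20, 3)*R(T) = 359 + 16*(-27) = 359 - 432 = -73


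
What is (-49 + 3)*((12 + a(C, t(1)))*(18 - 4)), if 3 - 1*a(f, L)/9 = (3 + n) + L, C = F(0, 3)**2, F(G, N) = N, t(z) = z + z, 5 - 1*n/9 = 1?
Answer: 212520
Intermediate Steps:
n = 36 (n = 45 - 9*1 = 45 - 9 = 36)
t(z) = 2*z
C = 9 (C = 3**2 = 9)
a(f, L) = -324 - 9*L (a(f, L) = 27 - 9*((3 + 36) + L) = 27 - 9*(39 + L) = 27 + (-351 - 9*L) = -324 - 9*L)
(-49 + 3)*((12 + a(C, t(1)))*(18 - 4)) = (-49 + 3)*((12 + (-324 - 18))*(18 - 4)) = -46*(12 + (-324 - 9*2))*14 = -46*(12 + (-324 - 18))*14 = -46*(12 - 342)*14 = -(-15180)*14 = -46*(-4620) = 212520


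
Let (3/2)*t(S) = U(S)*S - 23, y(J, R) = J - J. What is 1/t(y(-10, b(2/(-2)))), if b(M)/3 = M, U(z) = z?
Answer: -3/46 ≈ -0.065217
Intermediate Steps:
b(M) = 3*M
y(J, R) = 0
t(S) = -46/3 + 2*S²/3 (t(S) = 2*(S*S - 23)/3 = 2*(S² - 23)/3 = 2*(-23 + S²)/3 = -46/3 + 2*S²/3)
1/t(y(-10, b(2/(-2)))) = 1/(-46/3 + (⅔)*0²) = 1/(-46/3 + (⅔)*0) = 1/(-46/3 + 0) = 1/(-46/3) = -3/46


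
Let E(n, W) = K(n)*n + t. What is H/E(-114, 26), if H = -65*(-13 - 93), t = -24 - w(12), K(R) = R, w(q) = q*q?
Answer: 3445/6414 ≈ 0.53711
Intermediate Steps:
w(q) = q²
t = -168 (t = -24 - 1*12² = -24 - 1*144 = -24 - 144 = -168)
E(n, W) = -168 + n² (E(n, W) = n*n - 168 = n² - 168 = -168 + n²)
H = 6890 (H = -65*(-106) = 6890)
H/E(-114, 26) = 6890/(-168 + (-114)²) = 6890/(-168 + 12996) = 6890/12828 = 6890*(1/12828) = 3445/6414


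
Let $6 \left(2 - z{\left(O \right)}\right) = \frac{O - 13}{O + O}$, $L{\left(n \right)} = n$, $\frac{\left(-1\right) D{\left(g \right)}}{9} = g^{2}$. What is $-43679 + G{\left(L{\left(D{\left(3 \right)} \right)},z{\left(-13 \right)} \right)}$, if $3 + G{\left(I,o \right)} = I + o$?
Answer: $- \frac{262567}{6} \approx -43761.0$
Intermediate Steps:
$D{\left(g \right)} = - 9 g^{2}$
$z{\left(O \right)} = 2 - \frac{-13 + O}{12 O}$ ($z{\left(O \right)} = 2 - \frac{\left(O - 13\right) \frac{1}{O + O}}{6} = 2 - \frac{\left(-13 + O\right) \frac{1}{2 O}}{6} = 2 - \frac{\frac{1}{2} \frac{1}{O} \left(-13 + O\right)}{6} = 2 - \frac{-13 + O}{12 O}$)
$G{\left(I,o \right)} = -3 + I + o$ ($G{\left(I,o \right)} = -3 + \left(I + o\right) = -3 + I + o$)
$-43679 + G{\left(L{\left(D{\left(3 \right)} \right)},z{\left(-13 \right)} \right)} = -43679 - \left(3 + 81 - \frac{13 + 23 \left(-13\right)}{12 \left(-13\right)}\right) = -43679 - \left(84 + \frac{13 - 299}{156}\right) = -43679 - \left(84 - \frac{11}{6}\right) = -43679 - \frac{493}{6} = - \frac{262567}{6}$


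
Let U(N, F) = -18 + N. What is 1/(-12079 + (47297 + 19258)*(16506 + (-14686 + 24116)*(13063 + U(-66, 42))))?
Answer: 1/8146896108101 ≈ 1.2275e-13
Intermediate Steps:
1/(-12079 + (47297 + 19258)*(16506 + (-14686 + 24116)*(13063 + U(-66, 42)))) = 1/(-12079 + (47297 + 19258)*(16506 + (-14686 + 24116)*(13063 + (-18 - 66)))) = 1/(-12079 + 66555*(16506 + 9430*(13063 - 84))) = 1/(-12079 + 66555*(16506 + 9430*12979)) = 1/(-12079 + 66555*(16506 + 122391970)) = 1/(-12079 + 66555*122408476) = 1/(-12079 + 8146896120180) = 1/8146896108101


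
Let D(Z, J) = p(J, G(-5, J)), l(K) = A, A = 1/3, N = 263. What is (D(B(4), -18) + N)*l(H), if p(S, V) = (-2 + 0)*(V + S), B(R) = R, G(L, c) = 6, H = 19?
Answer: 287/3 ≈ 95.667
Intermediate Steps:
A = ⅓ ≈ 0.33333
p(S, V) = -2*S - 2*V (p(S, V) = -2*(S + V) = -2*S - 2*V)
l(K) = ⅓
D(Z, J) = -12 - 2*J (D(Z, J) = -2*J - 2*6 = -2*J - 12 = -12 - 2*J)
(D(B(4), -18) + N)*l(H) = ((-12 - 2*(-18)) + 263)*(⅓) = ((-12 + 36) + 263)*(⅓) = (24 + 263)*(⅓) = 287*(⅓) = 287/3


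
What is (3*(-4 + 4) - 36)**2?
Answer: 1296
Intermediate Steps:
(3*(-4 + 4) - 36)**2 = (3*0 - 36)**2 = (0 - 36)**2 = (-36)**2 = 1296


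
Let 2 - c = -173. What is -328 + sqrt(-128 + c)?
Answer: -328 + sqrt(47) ≈ -321.14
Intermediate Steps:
c = 175 (c = 2 - 1*(-173) = 2 + 173 = 175)
-328 + sqrt(-128 + c) = -328 + sqrt(-128 + 175) = -328 + sqrt(47)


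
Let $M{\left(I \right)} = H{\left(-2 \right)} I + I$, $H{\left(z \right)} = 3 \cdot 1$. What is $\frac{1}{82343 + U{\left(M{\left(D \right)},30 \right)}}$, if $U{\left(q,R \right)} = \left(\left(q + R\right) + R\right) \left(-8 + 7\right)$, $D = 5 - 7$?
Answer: $\frac{1}{82291} \approx 1.2152 \cdot 10^{-5}$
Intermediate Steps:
$H{\left(z \right)} = 3$
$D = -2$
$M{\left(I \right)} = 4 I$ ($M{\left(I \right)} = 3 I + I = 4 I$)
$U{\left(q,R \right)} = - q - 2 R$ ($U{\left(q,R \right)} = \left(\left(R + q\right) + R\right) \left(-1\right) = \left(q + 2 R\right) \left(-1\right) = - q - 2 R$)
$\frac{1}{82343 + U{\left(M{\left(D \right)},30 \right)}} = \frac{1}{82343 - \left(60 + 4 \left(-2\right)\right)} = \frac{1}{82343 - 52} = \frac{1}{82291}$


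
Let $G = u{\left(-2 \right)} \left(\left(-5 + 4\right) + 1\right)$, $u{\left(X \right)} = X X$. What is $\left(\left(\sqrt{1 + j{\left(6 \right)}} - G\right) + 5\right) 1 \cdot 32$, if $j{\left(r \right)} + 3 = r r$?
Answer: $160 + 32 \sqrt{34} \approx 346.59$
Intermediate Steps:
$u{\left(X \right)} = X^{2}$
$j{\left(r \right)} = -3 + r^{2}$ ($j{\left(r \right)} = -3 + r r = -3 + r^{2}$)
$G = 0$ ($G = \left(-2\right)^{2} \left(\left(-5 + 4\right) + 1\right) = 4 \left(-1 + 1\right) = 4 \cdot 0 = 0$)
$\left(\left(\sqrt{1 + j{\left(6 \right)}} - G\right) + 5\right) 1 \cdot 32 = \left(\left(\sqrt{1 - \left(3 - 6^{2}\right)} - 0\right) + 5\right) 1 \cdot 32 = \left(\left(\sqrt{1 + \left(-3 + 36\right)} + 0\right) + 5\right) 1 \cdot 32 = \left(\left(\sqrt{1 + 33} + 0\right) + 5\right) 1 \cdot 32 = \left(\left(\sqrt{34} + 0\right) + 5\right) 1 \cdot 32 = \left(\sqrt{34} + 5\right) 1 \cdot 32 = \left(5 + \sqrt{34}\right) 1 \cdot 32 = \left(5 + \sqrt{34}\right) 32 = 160 + 32 \sqrt{34}$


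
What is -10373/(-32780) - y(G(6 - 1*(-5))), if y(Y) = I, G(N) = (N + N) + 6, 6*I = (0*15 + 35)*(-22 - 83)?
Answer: 1826193/2980 ≈ 612.82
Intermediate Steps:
I = -1225/2 (I = ((0*15 + 35)*(-22 - 83))/6 = ((0 + 35)*(-105))/6 = (35*(-105))/6 = (⅙)*(-3675) = -1225/2 ≈ -612.50)
G(N) = 6 + 2*N (G(N) = 2*N + 6 = 6 + 2*N)
y(Y) = -1225/2
-10373/(-32780) - y(G(6 - 1*(-5))) = -10373/(-32780) - 1*(-1225/2) = -10373*(-1/32780) + 1225/2 = 943/2980 + 1225/2 = 1826193/2980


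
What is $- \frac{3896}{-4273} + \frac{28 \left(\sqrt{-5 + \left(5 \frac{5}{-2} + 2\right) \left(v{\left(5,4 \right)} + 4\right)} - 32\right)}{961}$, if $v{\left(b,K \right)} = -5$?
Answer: $- \frac{84552}{4106353} + \frac{14 \sqrt{22}}{961} \approx 0.04774$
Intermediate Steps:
$- \frac{3896}{-4273} + \frac{28 \left(\sqrt{-5 + \left(5 \frac{5}{-2} + 2\right) \left(v{\left(5,4 \right)} + 4\right)} - 32\right)}{961} = - \frac{3896}{-4273} + \frac{28 \left(\sqrt{-5 + \left(5 \frac{5}{-2} + 2\right) \left(-5 + 4\right)} - 32\right)}{961} = \left(-3896\right) \left(- \frac{1}{4273}\right) + 28 \left(\sqrt{-5 + \left(5 \cdot 5 \left(- \frac{1}{2}\right) + 2\right) \left(-1\right)} - 32\right) \frac{1}{961} = \frac{3896}{4273} + 28 \left(\sqrt{-5 + \left(5 \left(- \frac{5}{2}\right) + 2\right) \left(-1\right)} - 32\right) \frac{1}{961} = \frac{3896}{4273} + 28 \left(\sqrt{-5 + \left(- \frac{25}{2} + 2\right) \left(-1\right)} - 32\right) \frac{1}{961} = \frac{3896}{4273} + 28 \left(\sqrt{-5 - - \frac{21}{2}} - 32\right) \frac{1}{961} = \frac{3896}{4273} + 28 \left(\sqrt{-5 + \frac{21}{2}} - 32\right) \frac{1}{961} = \frac{3896}{4273} + 28 \left(\sqrt{\frac{11}{2}} - 32\right) \frac{1}{961} = \frac{3896}{4273} + 28 \left(\frac{\sqrt{22}}{2} - 32\right) \frac{1}{961} = \frac{3896}{4273} + 28 \left(-32 + \frac{\sqrt{22}}{2}\right) \frac{1}{961} = \frac{3896}{4273} + \left(-896 + 14 \sqrt{22}\right) \frac{1}{961} = \frac{3896}{4273} - \left(\frac{896}{961} - \frac{14 \sqrt{22}}{961}\right) = - \frac{84552}{4106353} + \frac{14 \sqrt{22}}{961}$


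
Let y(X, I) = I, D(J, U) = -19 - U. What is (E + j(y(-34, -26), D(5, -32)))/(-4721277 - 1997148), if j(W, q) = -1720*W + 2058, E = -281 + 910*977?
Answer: -935567/6718425 ≈ -0.13925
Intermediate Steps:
E = 888789 (E = -281 + 889070 = 888789)
j(W, q) = 2058 - 1720*W
(E + j(y(-34, -26), D(5, -32)))/(-4721277 - 1997148) = (888789 + (2058 - 1720*(-26)))/(-4721277 - 1997148) = (888789 + (2058 + 44720))/(-6718425) = (888789 + 46778)*(-1/6718425) = 935567*(-1/6718425) = -935567/6718425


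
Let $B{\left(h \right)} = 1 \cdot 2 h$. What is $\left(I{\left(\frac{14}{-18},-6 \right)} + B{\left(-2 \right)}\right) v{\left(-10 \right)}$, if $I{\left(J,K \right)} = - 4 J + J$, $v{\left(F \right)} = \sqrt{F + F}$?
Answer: $- \frac{10 i \sqrt{5}}{3} \approx - 7.4536 i$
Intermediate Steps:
$v{\left(F \right)} = \sqrt{2} \sqrt{F}$ ($v{\left(F \right)} = \sqrt{2 F} = \sqrt{2} \sqrt{F}$)
$I{\left(J,K \right)} = - 3 J$
$B{\left(h \right)} = 2 h$
$\left(I{\left(\frac{14}{-18},-6 \right)} + B{\left(-2 \right)}\right) v{\left(-10 \right)} = \left(- 3 \frac{14}{-18} + 2 \left(-2\right)\right) \sqrt{2} \sqrt{-10} = \left(- 3 \cdot 14 \left(- \frac{1}{18}\right) - 4\right) \sqrt{2} i \sqrt{10} = \left(\left(-3\right) \left(- \frac{7}{9}\right) - 4\right) 2 i \sqrt{5} = \left(\frac{7}{3} - 4\right) 2 i \sqrt{5} = - \frac{5 \cdot 2 i \sqrt{5}}{3} = - \frac{10 i \sqrt{5}}{3}$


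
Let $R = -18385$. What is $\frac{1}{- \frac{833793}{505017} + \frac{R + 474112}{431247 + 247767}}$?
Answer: $- \frac{4233501398}{4148237503} \approx -1.0206$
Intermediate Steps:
$\frac{1}{- \frac{833793}{505017} + \frac{R + 474112}{431247 + 247767}} = \frac{1}{- \frac{833793}{505017} + \frac{-18385 + 474112}{431247 + 247767}} = \frac{1}{\left(-833793\right) \frac{1}{505017} + \frac{455727}{679014}} = \frac{1}{- \frac{277931}{168339} + 455727 \cdot \frac{1}{679014}} = \frac{1}{- \frac{277931}{168339} + \frac{151909}{226338}} = \frac{1}{- \frac{4148237503}{4233501398}} = - \frac{4233501398}{4148237503}$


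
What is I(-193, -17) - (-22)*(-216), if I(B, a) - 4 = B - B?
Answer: -4748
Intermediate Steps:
I(B, a) = 4 (I(B, a) = 4 + (B - B) = 4 + 0 = 4)
I(-193, -17) - (-22)*(-216) = 4 - (-22)*(-216) = 4 - 1*4752 = 4 - 4752 = -4748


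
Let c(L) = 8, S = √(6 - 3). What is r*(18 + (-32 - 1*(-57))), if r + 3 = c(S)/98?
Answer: -6149/49 ≈ -125.49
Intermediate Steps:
S = √3 ≈ 1.7320
r = -143/49 (r = -3 + 8/98 = -3 + 8*(1/98) = -3 + 4/49 = -143/49 ≈ -2.9184)
r*(18 + (-32 - 1*(-57))) = -143*(18 + (-32 - 1*(-57)))/49 = -143*(18 + (-32 + 57))/49 = -143*(18 + 25)/49 = -143/49*43 = -6149/49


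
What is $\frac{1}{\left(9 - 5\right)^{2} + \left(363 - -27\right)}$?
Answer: $\frac{1}{406} \approx 0.0024631$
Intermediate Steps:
$\frac{1}{\left(9 - 5\right)^{2} + \left(363 - -27\right)} = \frac{1}{4^{2} + \left(363 + 27\right)} = \frac{1}{16 + 390} = \frac{1}{406}$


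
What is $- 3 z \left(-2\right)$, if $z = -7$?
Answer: $-42$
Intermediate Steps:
$- 3 z \left(-2\right) = \left(-3\right) \left(-7\right) \left(-2\right) = 21 \left(-2\right) = -42$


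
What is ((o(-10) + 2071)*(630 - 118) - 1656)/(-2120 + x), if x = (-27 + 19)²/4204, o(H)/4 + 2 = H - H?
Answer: -138548075/278513 ≈ -497.46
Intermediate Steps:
o(H) = -8 (o(H) = -8 + 4*(H - H) = -8 + 4*0 = -8 + 0 = -8)
x = 16/1051 (x = (-8)²*(1/4204) = 64*(1/4204) = 16/1051 ≈ 0.015224)
((o(-10) + 2071)*(630 - 118) - 1656)/(-2120 + x) = ((-8 + 2071)*(630 - 118) - 1656)/(-2120 + 16/1051) = (2063*512 - 1656)/(-2228104/1051) = (1056256 - 1656)*(-1051/2228104) = 1054600*(-1051/2228104) = -138548075/278513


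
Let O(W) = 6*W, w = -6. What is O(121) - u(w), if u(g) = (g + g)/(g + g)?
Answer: 725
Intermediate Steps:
u(g) = 1 (u(g) = (2*g)/((2*g)) = (2*g)*(1/(2*g)) = 1)
O(121) - u(w) = 6*121 - 1*1 = 726 - 1 = 725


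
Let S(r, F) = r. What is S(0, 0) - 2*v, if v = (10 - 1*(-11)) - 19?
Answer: -4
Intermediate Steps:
v = 2 (v = (10 + 11) - 19 = 21 - 19 = 2)
S(0, 0) - 2*v = 0 - 2*2 = 0 - 4 = -4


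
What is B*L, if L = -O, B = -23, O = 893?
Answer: 20539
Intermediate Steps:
L = -893 (L = -1*893 = -893)
B*L = -23*(-893) = 20539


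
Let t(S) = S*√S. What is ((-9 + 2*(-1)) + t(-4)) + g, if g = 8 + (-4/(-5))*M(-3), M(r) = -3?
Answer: -27/5 - 8*I ≈ -5.4 - 8.0*I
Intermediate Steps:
t(S) = S^(3/2)
g = 28/5 (g = 8 - 4/(-5)*(-3) = 8 - 4*(-⅕)*(-3) = 8 + (⅘)*(-3) = 8 - 12/5 = 28/5 ≈ 5.6000)
((-9 + 2*(-1)) + t(-4)) + g = ((-9 + 2*(-1)) + (-4)^(3/2)) + 28/5 = ((-9 - 2) - 8*I) + 28/5 = (-11 - 8*I) + 28/5 = -27/5 - 8*I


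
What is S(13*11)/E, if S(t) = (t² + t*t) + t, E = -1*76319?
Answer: -41041/76319 ≈ -0.53776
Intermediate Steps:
E = -76319
S(t) = t + 2*t² (S(t) = (t² + t²) + t = 2*t² + t = t + 2*t²)
S(13*11)/E = ((13*11)*(1 + 2*(13*11)))/(-76319) = (143*(1 + 2*143))*(-1/76319) = (143*(1 + 286))*(-1/76319) = (143*287)*(-1/76319) = 41041*(-1/76319) = -41041/76319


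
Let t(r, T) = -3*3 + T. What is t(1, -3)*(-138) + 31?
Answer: 1687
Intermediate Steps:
t(r, T) = -9 + T
t(1, -3)*(-138) + 31 = (-9 - 3)*(-138) + 31 = -12*(-138) + 31 = 1656 + 31 = 1687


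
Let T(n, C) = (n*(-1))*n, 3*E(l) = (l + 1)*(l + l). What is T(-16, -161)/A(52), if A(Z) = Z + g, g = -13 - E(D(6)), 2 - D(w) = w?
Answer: -256/31 ≈ -8.2581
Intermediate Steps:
D(w) = 2 - w
E(l) = 2*l*(1 + l)/3 (E(l) = ((l + 1)*(l + l))/3 = ((1 + l)*(2*l))/3 = (2*l*(1 + l))/3 = 2*l*(1 + l)/3)
T(n, C) = -n² (T(n, C) = (-n)*n = -n²)
g = -21 (g = -13 - 2*(2 - 1*6)*(1 + (2 - 1*6))/3 = -13 - 2*(2 - 6)*(1 + (2 - 6))/3 = -13 - 2*(-4)*(1 - 4)/3 = -13 - 2*(-4)*(-3)/3 = -13 - 1*8 = -13 - 8 = -21)
A(Z) = -21 + Z (A(Z) = Z - 21 = -21 + Z)
T(-16, -161)/A(52) = (-1*(-16)²)/(-21 + 52) = -1*256/31 = -256*1/31 = -256/31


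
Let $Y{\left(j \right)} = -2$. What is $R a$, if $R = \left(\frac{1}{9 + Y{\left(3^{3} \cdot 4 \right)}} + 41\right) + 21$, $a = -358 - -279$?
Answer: $- \frac{34365}{7} \approx -4909.3$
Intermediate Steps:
$a = -79$ ($a = -358 + 279 = -79$)
$R = \frac{435}{7}$ ($R = \left(\frac{1}{9 - 2} + 41\right) + 21 = \left(\frac{1}{7} + 41\right) + 21 = \frac{288}{7} + 21 = \frac{435}{7} \approx 62.143$)
$R a = \frac{435}{7} \left(-79\right) = - \frac{34365}{7}$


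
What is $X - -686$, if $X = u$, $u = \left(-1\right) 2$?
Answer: $684$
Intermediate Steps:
$u = -2$
$X = -2$
$X - -686 = -2 - -686 = -2 + 686 = 684$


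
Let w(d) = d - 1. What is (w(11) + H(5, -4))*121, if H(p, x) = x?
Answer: 726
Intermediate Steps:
w(d) = -1 + d
(w(11) + H(5, -4))*121 = ((-1 + 11) - 4)*121 = (10 - 4)*121 = 6*121 = 726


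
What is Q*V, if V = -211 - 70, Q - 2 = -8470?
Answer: 2379508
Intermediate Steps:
Q = -8468 (Q = 2 - 8470 = -8468)
V = -281
Q*V = -8468*(-281) = 2379508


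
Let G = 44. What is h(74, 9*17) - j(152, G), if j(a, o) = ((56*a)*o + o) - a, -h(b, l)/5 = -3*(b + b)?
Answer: -372200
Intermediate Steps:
h(b, l) = 30*b (h(b, l) = -(-15)*(b + b) = -(-15)*2*b = -(-30)*b = 30*b)
j(a, o) = o - a + 56*a*o (j(a, o) = (56*a*o + o) - a = (o + 56*a*o) - a = o - a + 56*a*o)
h(74, 9*17) - j(152, G) = 30*74 - (44 - 1*152 + 56*152*44) = 2220 - (44 - 152 + 374528) = 2220 - 1*374420 = 2220 - 374420 = -372200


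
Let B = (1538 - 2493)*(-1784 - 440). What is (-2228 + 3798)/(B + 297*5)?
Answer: 314/425081 ≈ 0.00073868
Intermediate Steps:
B = 2123920 (B = -955*(-2224) = 2123920)
(-2228 + 3798)/(B + 297*5) = (-2228 + 3798)/(2123920 + 297*5) = 1570/(2123920 + 1485) = 1570/2125405 = 1570*(1/2125405) = 314/425081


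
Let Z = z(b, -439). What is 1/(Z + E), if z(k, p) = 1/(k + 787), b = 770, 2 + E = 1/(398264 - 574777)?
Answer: -274830741/549486526 ≈ -0.50016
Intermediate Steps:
E = -353027/176513 (E = -2 + 1/(398264 - 574777) = -2 + 1/(-176513) = -2 - 1/176513 = -353027/176513 ≈ -2.0000)
z(k, p) = 1/(787 + k)
Z = 1/1557 (Z = 1/(787 + 770) = 1/1557 ≈ 0.00064226)
1/(Z + E) = 1/(1/1557 - 353027/176513) = 1/(-549486526/274830741) = -274830741/549486526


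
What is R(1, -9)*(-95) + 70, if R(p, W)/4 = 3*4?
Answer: -4490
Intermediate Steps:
R(p, W) = 48 (R(p, W) = 4*(3*4) = 4*12 = 48)
R(1, -9)*(-95) + 70 = 48*(-95) + 70 = -4560 + 70 = -4490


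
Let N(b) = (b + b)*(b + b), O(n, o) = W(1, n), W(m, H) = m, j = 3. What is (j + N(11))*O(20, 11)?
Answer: 487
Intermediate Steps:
O(n, o) = 1
N(b) = 4*b² (N(b) = (2*b)*(2*b) = 4*b²)
(j + N(11))*O(20, 11) = (3 + 4*11²)*1 = (3 + 4*121)*1 = (3 + 484)*1 = 487*1 = 487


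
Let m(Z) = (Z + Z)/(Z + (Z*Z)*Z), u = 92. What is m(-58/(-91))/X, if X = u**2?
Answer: 8281/49281640 ≈ 0.00016803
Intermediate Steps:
m(Z) = 2*Z/(Z + Z**3) (m(Z) = (2*Z)/(Z + Z**2*Z) = (2*Z)/(Z + Z**3) = 2*Z/(Z + Z**3))
X = 8464 (X = 92**2 = 8464)
m(-58/(-91))/X = (2/(1 + (-58/(-91))**2))/8464 = (2/(1 + (-58*(-1/91))**2))*(1/8464) = (2/(1 + (58/91)**2))*(1/8464) = (2/(1 + 3364/8281))*(1/8464) = (2/(11645/8281))*(1/8464) = (2*(8281/11645))*(1/8464) = (16562/11645)*(1/8464) = 8281/49281640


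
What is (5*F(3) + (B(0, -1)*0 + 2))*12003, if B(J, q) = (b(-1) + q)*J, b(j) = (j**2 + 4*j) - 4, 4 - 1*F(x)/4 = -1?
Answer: 1224306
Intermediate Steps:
F(x) = 20 (F(x) = 16 - 4*(-1) = 16 + 4 = 20)
b(j) = -4 + j**2 + 4*j
B(J, q) = J*(-7 + q) (B(J, q) = ((-4 + (-1)**2 + 4*(-1)) + q)*J = ((-4 + 1 - 4) + q)*J = (-7 + q)*J = J*(-7 + q))
(5*F(3) + (B(0, -1)*0 + 2))*12003 = (5*20 + ((0*(-7 - 1))*0 + 2))*12003 = (100 + ((0*(-8))*0 + 2))*12003 = (100 + (0*0 + 2))*12003 = (100 + (0 + 2))*12003 = (100 + 2)*12003 = 102*12003 = 1224306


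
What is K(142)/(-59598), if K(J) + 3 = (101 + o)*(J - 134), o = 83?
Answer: -1469/59598 ≈ -0.024648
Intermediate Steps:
K(J) = -24659 + 184*J (K(J) = -3 + (101 + 83)*(J - 134) = -3 + 184*(-134 + J) = -3 + (-24656 + 184*J) = -24659 + 184*J)
K(142)/(-59598) = (-24659 + 184*142)/(-59598) = (-24659 + 26128)*(-1/59598) = 1469*(-1/59598) = -1469/59598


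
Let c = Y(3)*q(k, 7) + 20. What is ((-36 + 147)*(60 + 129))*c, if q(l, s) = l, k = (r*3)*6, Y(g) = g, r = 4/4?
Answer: 1552446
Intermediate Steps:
r = 1 (r = 4*(¼) = 1)
k = 18 (k = (1*3)*6 = 3*6 = 18)
c = 74 (c = 3*18 + 20 = 54 + 20 = 74)
((-36 + 147)*(60 + 129))*c = ((-36 + 147)*(60 + 129))*74 = (111*189)*74 = 20979*74 = 1552446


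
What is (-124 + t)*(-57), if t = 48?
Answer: 4332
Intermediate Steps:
(-124 + t)*(-57) = (-124 + 48)*(-57) = -76*(-57) = 4332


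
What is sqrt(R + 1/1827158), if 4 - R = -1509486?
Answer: sqrt(5039441960775415518)/1827158 ≈ 1228.6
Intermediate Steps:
R = 1509490 (R = 4 - 1*(-1509486) = 4 + 1509486 = 1509490)
sqrt(R + 1/1827158) = sqrt(1509490 + 1/1827158) = sqrt(2758076729421/1827158) = sqrt(5039441960775415518)/1827158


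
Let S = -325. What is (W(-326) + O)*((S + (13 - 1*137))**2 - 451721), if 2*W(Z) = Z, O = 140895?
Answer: -35199887840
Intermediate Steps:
W(Z) = Z/2
(W(-326) + O)*((S + (13 - 1*137))**2 - 451721) = ((1/2)*(-326) + 140895)*((-325 + (13 - 1*137))**2 - 451721) = (-163 + 140895)*((-325 + (13 - 137))**2 - 451721) = 140732*((-325 - 124)**2 - 451721) = 140732*((-449)**2 - 451721) = 140732*(201601 - 451721) = 140732*(-250120) = -35199887840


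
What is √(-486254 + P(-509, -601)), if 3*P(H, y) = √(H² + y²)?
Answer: √(-4376286 + 3*√620282)/3 ≈ 697.13*I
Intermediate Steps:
P(H, y) = √(H² + y²)/3
√(-486254 + P(-509, -601)) = √(-486254 + √((-509)² + (-601)²)/3) = √(-486254 + √(259081 + 361201)/3) = √(-486254 + √620282/3)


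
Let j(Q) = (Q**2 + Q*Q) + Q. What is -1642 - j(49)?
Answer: -6493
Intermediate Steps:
j(Q) = Q + 2*Q**2 (j(Q) = (Q**2 + Q**2) + Q = 2*Q**2 + Q = Q + 2*Q**2)
-1642 - j(49) = -1642 - 49*(1 + 2*49) = -1642 - 49*(1 + 98) = -1642 - 49*99 = -1642 - 1*4851 = -1642 - 4851 = -6493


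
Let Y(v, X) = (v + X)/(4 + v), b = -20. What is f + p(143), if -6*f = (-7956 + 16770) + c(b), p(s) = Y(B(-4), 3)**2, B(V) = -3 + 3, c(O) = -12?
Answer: -23463/16 ≈ -1466.4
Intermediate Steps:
B(V) = 0
Y(v, X) = (X + v)/(4 + v)
p(s) = 9/16 (p(s) = ((3 + 0)/(4 + 0))**2 = (3/4)**2 = 9/16)
f = -1467 (f = -((-7956 + 16770) - 12)/6 = -(8814 - 12)/6 = -1/6*8802 = -1467)
f + p(143) = -1467 + 9/16 = -23463/16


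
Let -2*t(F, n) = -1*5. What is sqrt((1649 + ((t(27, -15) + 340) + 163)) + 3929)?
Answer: 23*sqrt(46)/2 ≈ 77.997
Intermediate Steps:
t(F, n) = 5/2 (t(F, n) = -(-1)*5/2 = -1/2*(-5) = 5/2)
sqrt((1649 + ((t(27, -15) + 340) + 163)) + 3929) = sqrt((1649 + ((5/2 + 340) + 163)) + 3929) = sqrt((1649 + (685/2 + 163)) + 3929) = sqrt((1649 + 1011/2) + 3929) = sqrt(4309/2 + 3929) = sqrt(12167/2) = 23*sqrt(46)/2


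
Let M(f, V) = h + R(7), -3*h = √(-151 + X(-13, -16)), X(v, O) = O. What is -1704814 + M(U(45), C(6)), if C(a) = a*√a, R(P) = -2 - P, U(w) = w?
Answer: -1704823 - I*√167/3 ≈ -1.7048e+6 - 4.3076*I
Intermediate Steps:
h = -I*√167/3 (h = -√(-151 - 16)/3 = -I*√167/3 ≈ -4.3076*I)
C(a) = a^(3/2)
M(f, V) = -9 - I*√167/3 (M(f, V) = -I*√167/3 + (-2 - 1*7) = -I*√167/3 + (-2 - 7) = -I*√167/3 - 9 = -9 - I*√167/3)
-1704814 + M(U(45), C(6)) = -1704814 + (-9 - I*√167/3) = -1704823 - I*√167/3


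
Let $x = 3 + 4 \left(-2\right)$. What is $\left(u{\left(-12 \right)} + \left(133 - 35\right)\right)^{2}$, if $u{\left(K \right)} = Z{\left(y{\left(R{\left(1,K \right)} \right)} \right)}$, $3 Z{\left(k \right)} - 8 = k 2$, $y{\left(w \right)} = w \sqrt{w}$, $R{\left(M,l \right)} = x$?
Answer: $\frac{90704}{9} - \frac{6040 i \sqrt{5}}{9} \approx 10078.0 - 1500.7 i$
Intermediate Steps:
$x = -5$ ($x = 3 - 8 = -5$)
$R{\left(M,l \right)} = -5$
$y{\left(w \right)} = w^{\frac{3}{2}}$
$Z{\left(k \right)} = \frac{8}{3} + \frac{2 k}{3}$ ($Z{\left(k \right)} = \frac{8}{3} + \frac{k 2}{3} = \frac{8}{3} + \frac{2 k}{3}$)
$u{\left(K \right)} = \frac{8}{3} - \frac{10 i \sqrt{5}}{3}$ ($u{\left(K \right)} = \frac{8}{3} + \frac{2 \left(-5\right)^{\frac{3}{2}}}{3} = \frac{8}{3} + \frac{2 \left(- 5 i \sqrt{5}\right)}{3} = \frac{8}{3} - \frac{10 i \sqrt{5}}{3}$)
$\left(u{\left(-12 \right)} + \left(133 - 35\right)\right)^{2} = \left(\left(\frac{8}{3} - \frac{10 i \sqrt{5}}{3}\right) + \left(133 - 35\right)\right)^{2} = \left(\left(\frac{8}{3} - \frac{10 i \sqrt{5}}{3}\right) + 98\right)^{2} = \left(\frac{302}{3} - \frac{10 i \sqrt{5}}{3}\right)^{2}$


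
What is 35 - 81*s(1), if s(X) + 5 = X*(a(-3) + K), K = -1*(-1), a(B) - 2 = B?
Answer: 440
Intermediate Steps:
a(B) = 2 + B
K = 1
s(X) = -5 (s(X) = -5 + X*((2 - 3) + 1) = -5 + X*(-1 + 1) = -5 + X*0 = -5 + 0 = -5)
35 - 81*s(1) = 35 - 81*(-5) = 35 + 405 = 440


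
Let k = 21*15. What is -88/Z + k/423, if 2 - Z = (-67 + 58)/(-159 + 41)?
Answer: -480103/10669 ≈ -45.000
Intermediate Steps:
Z = 227/118 (Z = 2 - (-67 + 58)/(-159 + 41) = 2 - (-9)/(-118) = 2 - (-9)*(-1)/118 = 2 - 1*9/118 = 2 - 9/118 = 227/118 ≈ 1.9237)
k = 315
-88/Z + k/423 = -88/227/118 + 315/423 = -88*118/227 + 315*(1/423) = -10384/227 + 35/47 = -480103/10669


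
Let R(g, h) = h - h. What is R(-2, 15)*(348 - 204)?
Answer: 0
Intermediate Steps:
R(g, h) = 0
R(-2, 15)*(348 - 204) = 0*(348 - 204) = 0*144 = 0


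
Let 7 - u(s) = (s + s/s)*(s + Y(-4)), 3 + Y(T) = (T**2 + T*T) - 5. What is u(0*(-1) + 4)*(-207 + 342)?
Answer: -17955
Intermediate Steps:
Y(T) = -8 + 2*T**2 (Y(T) = -3 + ((T**2 + T*T) - 5) = -3 + ((T**2 + T**2) - 5) = -3 + (2*T**2 - 5) = -3 + (-5 + 2*T**2) = -8 + 2*T**2)
u(s) = 7 - (1 + s)*(24 + s) (u(s) = 7 - (s + s/s)*(s + (-8 + 2*(-4)**2)) = 7 - (s + 1)*(s + (-8 + 2*16)) = 7 - (1 + s)*(s + (-8 + 32)) = 7 - (1 + s)*(s + 24) = 7 - (1 + s)*(24 + s))
u(0*(-1) + 4)*(-207 + 342) = (-17 - (0*(-1) + 4)**2 - 25*(0*(-1) + 4))*(-207 + 342) = (-17 - (0 + 4)**2 - 25*(0 + 4))*135 = (-17 - 1*4**2 - 25*4)*135 = (-17 - 1*16 - 100)*135 = (-17 - 16 - 100)*135 = -133*135 = -17955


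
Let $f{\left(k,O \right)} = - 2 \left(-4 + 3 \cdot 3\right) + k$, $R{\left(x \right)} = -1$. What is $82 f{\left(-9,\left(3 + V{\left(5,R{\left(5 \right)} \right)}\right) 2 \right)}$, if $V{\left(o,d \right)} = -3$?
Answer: $-1558$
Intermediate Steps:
$f{\left(k,O \right)} = -10 + k$ ($f{\left(k,O \right)} = - 2 \left(-4 + 9\right) + k = \left(-2\right) 5 + k = -10 + k$)
$82 f{\left(-9,\left(3 + V{\left(5,R{\left(5 \right)} \right)}\right) 2 \right)} = 82 \left(-10 - 9\right) = 82 \left(-19\right) = -1558$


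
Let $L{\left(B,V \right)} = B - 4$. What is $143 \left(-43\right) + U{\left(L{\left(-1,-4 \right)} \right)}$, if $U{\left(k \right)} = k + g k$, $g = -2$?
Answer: $-6144$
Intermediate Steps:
$L{\left(B,V \right)} = -4 + B$
$U{\left(k \right)} = - k$ ($U{\left(k \right)} = k - 2 k = - k$)
$143 \left(-43\right) + U{\left(L{\left(-1,-4 \right)} \right)} = 143 \left(-43\right) - \left(-4 - 1\right) = -6149 - -5 = -6149 + 5 = -6144$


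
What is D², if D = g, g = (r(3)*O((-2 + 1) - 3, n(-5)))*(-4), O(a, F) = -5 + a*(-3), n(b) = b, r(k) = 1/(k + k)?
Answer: 196/9 ≈ 21.778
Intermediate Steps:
r(k) = 1/(2*k)
O(a, F) = -5 - 3*a
g = -14/3 (g = (((½)/3)*(-5 - 3*((-2 + 1) - 3)))*(-4) = (((½)*(⅓))*(-5 - 3*(-1 - 3)))*(-4) = ((-5 - 3*(-4))/6)*(-4) = ((-5 + 12)/6)*(-4) = ((⅙)*7)*(-4) = (7/6)*(-4) = -14/3 ≈ -4.6667)
D = -14/3 ≈ -4.6667
D² = (-14/3)² = 196/9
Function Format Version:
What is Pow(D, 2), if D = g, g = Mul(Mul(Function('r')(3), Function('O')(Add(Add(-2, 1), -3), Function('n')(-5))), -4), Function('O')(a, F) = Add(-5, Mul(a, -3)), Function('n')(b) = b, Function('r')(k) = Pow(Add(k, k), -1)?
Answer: Rational(196, 9) ≈ 21.778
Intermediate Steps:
Function('r')(k) = Mul(Rational(1, 2), Pow(k, -1)) (Function('r')(k) = Pow(Mul(2, k), -1) = Mul(Rational(1, 2), Pow(k, -1)))
Function('O')(a, F) = Add(-5, Mul(-3, a))
g = Rational(-14, 3) (g = Mul(Mul(Mul(Rational(1, 2), Pow(3, -1)), Add(-5, Mul(-3, Add(Add(-2, 1), -3)))), -4) = Mul(Mul(Mul(Rational(1, 2), Rational(1, 3)), Add(-5, Mul(-3, Add(-1, -3)))), -4) = Mul(Mul(Rational(1, 6), Add(-5, Mul(-3, -4))), -4) = Mul(Mul(Rational(1, 6), Add(-5, 12)), -4) = Mul(Mul(Rational(1, 6), 7), -4) = Mul(Rational(7, 6), -4) = Rational(-14, 3) ≈ -4.6667)
D = Rational(-14, 3) ≈ -4.6667
Pow(D, 2) = Pow(Rational(-14, 3), 2) = Rational(196, 9)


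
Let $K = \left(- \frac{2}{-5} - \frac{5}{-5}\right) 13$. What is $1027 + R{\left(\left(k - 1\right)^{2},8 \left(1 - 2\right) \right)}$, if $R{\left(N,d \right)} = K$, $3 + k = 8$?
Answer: $\frac{5226}{5} \approx 1045.2$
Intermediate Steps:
$k = 5$ ($k = -3 + 8 = 5$)
$K = \frac{91}{5}$ ($K = \left(\left(-2\right) \left(- \frac{1}{5}\right) - -1\right) 13 = \left(\frac{2}{5} + 1\right) 13 = \frac{7}{5} \cdot 13 = \frac{91}{5} \approx 18.2$)
$R{\left(N,d \right)} = \frac{91}{5}$
$1027 + R{\left(\left(k - 1\right)^{2},8 \left(1 - 2\right) \right)} = 1027 + \frac{91}{5} = \frac{5226}{5}$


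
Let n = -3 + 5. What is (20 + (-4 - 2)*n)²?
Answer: 64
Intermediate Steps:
n = 2
(20 + (-4 - 2)*n)² = (20 + (-4 - 2)*2)² = (20 - 6*2)² = (20 - 12)² = 8² = 64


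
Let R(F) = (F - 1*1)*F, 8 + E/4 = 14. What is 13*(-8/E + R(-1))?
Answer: 65/3 ≈ 21.667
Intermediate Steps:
E = 24 (E = -32 + 4*14 = -32 + 56 = 24)
R(F) = F*(-1 + F) (R(F) = (F - 1)*F = (-1 + F)*F = F*(-1 + F))
13*(-8/E + R(-1)) = 13*(-8/24 - (-1 - 1)) = 13*(-8*1/24 - 1*(-2)) = 13*(-⅓ + 2) = 13*(5/3) = 65/3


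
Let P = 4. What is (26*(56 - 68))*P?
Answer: -1248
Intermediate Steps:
(26*(56 - 68))*P = (26*(56 - 68))*4 = (26*(-12))*4 = -312*4 = -1248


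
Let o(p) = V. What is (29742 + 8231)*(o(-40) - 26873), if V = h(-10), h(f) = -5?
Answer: -1020638294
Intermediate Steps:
V = -5
o(p) = -5
(29742 + 8231)*(o(-40) - 26873) = (29742 + 8231)*(-5 - 26873) = 37973*(-26878) = -1020638294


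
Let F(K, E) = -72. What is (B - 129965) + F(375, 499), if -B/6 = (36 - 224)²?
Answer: -342101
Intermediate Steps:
B = -212064 (B = -6*(36 - 224)² = -6*(-188)² = -6*35344 = -212064)
(B - 129965) + F(375, 499) = (-212064 - 129965) - 72 = -342029 - 72 = -342101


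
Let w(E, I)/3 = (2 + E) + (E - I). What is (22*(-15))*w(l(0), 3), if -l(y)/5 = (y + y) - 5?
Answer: -48510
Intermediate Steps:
l(y) = 25 - 10*y (l(y) = -5*((y + y) - 5) = -5*(2*y - 5) = -5*(-5 + 2*y) = 25 - 10*y)
w(E, I) = 6 - 3*I + 6*E (w(E, I) = 3*((2 + E) + (E - I)) = 3*(2 - I + 2*E) = 6 - 3*I + 6*E)
(22*(-15))*w(l(0), 3) = (22*(-15))*(6 - 3*3 + 6*(25 - 10*0)) = -330*(6 - 9 + 6*(25 + 0)) = -330*(6 - 9 + 6*25) = -330*(6 - 9 + 150) = -330*147 = -48510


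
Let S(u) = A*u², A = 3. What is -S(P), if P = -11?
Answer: -363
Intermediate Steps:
S(u) = 3*u²
-S(P) = -3*(-11)² = -3*121 = -1*363 = -363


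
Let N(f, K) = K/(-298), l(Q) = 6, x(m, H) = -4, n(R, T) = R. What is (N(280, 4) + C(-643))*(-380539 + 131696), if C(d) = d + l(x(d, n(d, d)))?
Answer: 23618933345/149 ≈ 1.5852e+8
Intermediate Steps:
N(f, K) = -K/298 (N(f, K) = K*(-1/298) = -K/298)
C(d) = 6 + d (C(d) = d + 6 = 6 + d)
(N(280, 4) + C(-643))*(-380539 + 131696) = (-1/298*4 + (6 - 643))*(-380539 + 131696) = (-2/149 - 637)*(-248843) = -94915/149*(-248843) = 23618933345/149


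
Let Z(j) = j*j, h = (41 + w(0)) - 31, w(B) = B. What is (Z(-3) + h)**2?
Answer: 361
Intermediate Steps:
h = 10 (h = (41 + 0) - 31 = 41 - 31 = 10)
Z(j) = j**2
(Z(-3) + h)**2 = ((-3)**2 + 10)**2 = (9 + 10)**2 = 19**2 = 361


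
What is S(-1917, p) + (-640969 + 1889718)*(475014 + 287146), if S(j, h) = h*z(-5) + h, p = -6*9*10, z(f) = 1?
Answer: 951746536760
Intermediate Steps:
p = -540 (p = -54*10 = -540)
S(j, h) = 2*h (S(j, h) = h*1 + h = h + h = 2*h)
S(-1917, p) + (-640969 + 1889718)*(475014 + 287146) = 2*(-540) + (-640969 + 1889718)*(475014 + 287146) = -1080 + 1248749*762160 = -1080 + 951746537840 = 951746536760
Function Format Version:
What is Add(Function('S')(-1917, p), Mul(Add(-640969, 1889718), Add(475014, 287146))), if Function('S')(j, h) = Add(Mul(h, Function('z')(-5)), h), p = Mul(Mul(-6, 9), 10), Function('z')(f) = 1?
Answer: 951746536760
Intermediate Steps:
p = -540 (p = Mul(-54, 10) = -540)
Function('S')(j, h) = Mul(2, h) (Function('S')(j, h) = Add(Mul(h, 1), h) = Add(h, h) = Mul(2, h))
Add(Function('S')(-1917, p), Mul(Add(-640969, 1889718), Add(475014, 287146))) = Add(Mul(2, -540), Mul(Add(-640969, 1889718), Add(475014, 287146))) = Add(-1080, Mul(1248749, 762160)) = Add(-1080, 951746537840) = 951746536760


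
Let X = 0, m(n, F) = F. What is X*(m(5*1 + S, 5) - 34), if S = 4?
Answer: 0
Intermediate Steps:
X*(m(5*1 + S, 5) - 34) = 0*(5 - 34) = 0*(-29) = 0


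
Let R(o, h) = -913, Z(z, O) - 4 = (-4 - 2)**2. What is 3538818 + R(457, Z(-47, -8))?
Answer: 3537905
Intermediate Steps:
Z(z, O) = 40 (Z(z, O) = 4 + (-4 - 2)**2 = 4 + (-6)**2 = 4 + 36 = 40)
3538818 + R(457, Z(-47, -8)) = 3538818 - 913 = 3537905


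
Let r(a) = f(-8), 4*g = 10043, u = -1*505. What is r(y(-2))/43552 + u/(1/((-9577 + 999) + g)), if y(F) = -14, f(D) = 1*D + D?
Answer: 16680205043/5444 ≈ 3.0640e+6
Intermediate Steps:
f(D) = 2*D (f(D) = D + D = 2*D)
u = -505
g = 10043/4 (g = (¼)*10043 = 10043/4 ≈ 2510.8)
r(a) = -16 (r(a) = 2*(-8) = -16)
r(y(-2))/43552 + u/(1/((-9577 + 999) + g)) = -16/43552 - 505/(1/((-9577 + 999) + 10043/4)) = -16*1/43552 - 505/(1/(-8578 + 10043/4)) = -1/2722 - 505/(1/(-24269/4)) = -1/2722 - 505/(-4/24269) = -1/2722 - 505*(-24269/4) = -1/2722 + 12255845/4 = 16680205043/5444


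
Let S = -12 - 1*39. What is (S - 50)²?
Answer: 10201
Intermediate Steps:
S = -51 (S = -12 - 39 = -51)
(S - 50)² = (-51 - 50)² = (-101)² = 10201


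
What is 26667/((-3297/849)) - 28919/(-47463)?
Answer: -358160135362/52161837 ≈ -6866.3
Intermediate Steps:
26667/((-3297/849)) - 28919/(-47463) = 26667/((-3297*1/849)) - 28919*(-1/47463) = 26667/(-1099/283) + 28919/47463 = 26667*(-283/1099) + 28919/47463 = -7546761/1099 + 28919/47463 = -358160135362/52161837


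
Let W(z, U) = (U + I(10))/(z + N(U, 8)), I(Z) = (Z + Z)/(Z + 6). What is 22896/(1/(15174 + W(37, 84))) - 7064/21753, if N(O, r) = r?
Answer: 37792278586868/108765 ≈ 3.4747e+8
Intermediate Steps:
I(Z) = 2*Z/(6 + Z) (I(Z) = (2*Z)/(6 + Z) = 2*Z/(6 + Z))
W(z, U) = (5/4 + U)/(8 + z) (W(z, U) = (U + 2*10/(6 + 10))/(z + 8) = (U + 2*10/16)/(8 + z) = (U + 2*10*(1/16))/(8 + z) = (U + 5/4)/(8 + z) = (5/4 + U)/(8 + z))
22896/(1/(15174 + W(37, 84))) - 7064/21753 = 22896/(1/(15174 + (5/4 + 84)/(8 + 37))) - 7064/21753 = 22896/(1/(15174 + (341/4)/45)) - 7064*1/21753 = 22896/(1/(15174 + (1/45)*(341/4))) - 7064/21753 = 22896/(1/(15174 + 341/180)) - 7064/21753 = 22896/(1/(2731661/180)) - 7064/21753 = 22896/(180/2731661) - 7064/21753 = 22896*(2731661/180) - 7064/21753 = 1737336396/5 - 7064/21753 = 37792278586868/108765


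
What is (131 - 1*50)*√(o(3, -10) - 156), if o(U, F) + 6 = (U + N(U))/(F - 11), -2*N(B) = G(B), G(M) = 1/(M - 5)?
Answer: 27*I*√286041/14 ≈ 1031.5*I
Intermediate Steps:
G(M) = 1/(-5 + M)
N(B) = -1/(2*(-5 + B))
o(U, F) = -6 + (U - 1/(-10 + 2*U))/(-11 + F) (o(U, F) = -6 + (U - 1/(-10 + 2*U))/(F - 11) = -6 + (U - 1/(-10 + 2*U))/(-11 + F))
(131 - 1*50)*√(o(3, -10) - 156) = (131 - 1*50)*√((-½ - (-5 + 3)*(-66 - 1*3 + 6*(-10)))/((-11 - 10)*(-5 + 3)) - 156) = (131 - 50)*√((-½ - 1*(-2)*(-66 - 3 - 60))/(-21*(-2)) - 156) = 81*√(-1/21*(-½)*(-½ - 1*(-2)*(-129)) - 156) = 81*√(-1/21*(-½)*(-½ - 258) - 156) = 81*√(-1/21*(-½)*(-517/2) - 156) = 81*√(-517/84 - 156) = 81*√(-13621/84) = 81*(I*√286041/42) = 27*I*√286041/14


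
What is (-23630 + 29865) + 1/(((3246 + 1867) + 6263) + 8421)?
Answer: 123434296/19797 ≈ 6235.0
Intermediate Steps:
(-23630 + 29865) + 1/(((3246 + 1867) + 6263) + 8421) = 6235 + 1/((5113 + 6263) + 8421) = 6235 + 1/(11376 + 8421) = 6235 + 1/19797 = 123434296/19797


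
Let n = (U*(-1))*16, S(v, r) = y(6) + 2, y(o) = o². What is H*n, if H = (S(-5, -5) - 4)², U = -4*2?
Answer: 147968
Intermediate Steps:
U = -8
S(v, r) = 38 (S(v, r) = 6² + 2 = 36 + 2 = 38)
H = 1156 (H = (38 - 4)² = 34² = 1156)
n = 128 (n = -8*(-1)*16 = 8*16 = 128)
H*n = 1156*128 = 147968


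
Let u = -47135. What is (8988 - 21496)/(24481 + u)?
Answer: 6254/11327 ≈ 0.55213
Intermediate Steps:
(8988 - 21496)/(24481 + u) = (8988 - 21496)/(24481 - 47135) = -12508/(-22654) = -12508*(-1/22654) = 6254/11327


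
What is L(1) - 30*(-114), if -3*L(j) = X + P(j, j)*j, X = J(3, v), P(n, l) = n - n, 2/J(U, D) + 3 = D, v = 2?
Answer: 10262/3 ≈ 3420.7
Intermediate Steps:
J(U, D) = 2/(-3 + D)
P(n, l) = 0
X = -2 (X = 2/(-3 + 2) = 2/(-1) = 2*(-1) = -2)
L(j) = ⅔ (L(j) = -(-2 + 0*j)/3 = -(-2 + 0)/3 = -⅓*(-2) = ⅔)
L(1) - 30*(-114) = ⅔ - 30*(-114) = ⅔ + 3420 = 10262/3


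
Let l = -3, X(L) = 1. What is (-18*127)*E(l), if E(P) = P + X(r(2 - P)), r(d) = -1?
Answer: 4572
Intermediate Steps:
E(P) = 1 + P (E(P) = P + 1 = 1 + P)
(-18*127)*E(l) = (-18*127)*(1 - 3) = -2286*(-2) = 4572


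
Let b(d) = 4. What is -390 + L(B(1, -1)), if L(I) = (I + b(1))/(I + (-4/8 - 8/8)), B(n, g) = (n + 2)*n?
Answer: -1156/3 ≈ -385.33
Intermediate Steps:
B(n, g) = n*(2 + n) (B(n, g) = (2 + n)*n = n*(2 + n))
L(I) = (4 + I)/(-3/2 + I) (L(I) = (I + 4)/(I + (-4/8 - 8/8)) = (4 + I)/(I + (-4*⅛ - 8*⅛)) = (4 + I)/(I + (-½ - 1)) = (4 + I)/(I - 3/2) = (4 + I)/(-3/2 + I))
-390 + L(B(1, -1)) = -390 + 2*(4 + 1*(2 + 1))/(-3 + 2*(1*(2 + 1))) = -390 + 2*(4 + 1*3)/(-3 + 2*(1*3)) = -390 + 2*(4 + 3)/(-3 + 2*3) = -390 + 2*7/(-3 + 6) = -390 + 2*7/3 = -390 + 2*(⅓)*7 = -390 + 14/3 = -1156/3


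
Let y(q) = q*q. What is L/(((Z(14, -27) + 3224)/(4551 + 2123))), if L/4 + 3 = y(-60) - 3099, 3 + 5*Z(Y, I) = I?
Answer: 6647304/1609 ≈ 4131.3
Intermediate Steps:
Z(Y, I) = -3/5 + I/5
y(q) = q**2
L = 1992 (L = -12 + 4*((-60)**2 - 3099) = -12 + 4*(3600 - 3099) = -12 + 4*501 = -12 + 2004 = 1992)
L/(((Z(14, -27) + 3224)/(4551 + 2123))) = 1992/((((-3/5 + (1/5)*(-27)) + 3224)/(4551 + 2123))) = 1992/((((-3/5 - 27/5) + 3224)/6674)) = 1992/(((-6 + 3224)*(1/6674))) = 1992/((3218*(1/6674))) = 1992/(1609/3337) = 1992*(3337/1609) = 6647304/1609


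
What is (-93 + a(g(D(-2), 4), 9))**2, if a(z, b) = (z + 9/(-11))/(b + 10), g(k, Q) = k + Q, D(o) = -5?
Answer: 378574849/43681 ≈ 8666.8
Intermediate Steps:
g(k, Q) = Q + k
a(z, b) = (-9/11 + z)/(10 + b) (a(z, b) = (z + 9*(-1/11))/(10 + b) = (z - 9/11)/(10 + b) = (-9/11 + z)/(10 + b))
(-93 + a(g(D(-2), 4), 9))**2 = (-93 + (-9/11 + (4 - 5))/(10 + 9))**2 = (-93 + (-9/11 - 1)/19)**2 = (-93 + (1/19)*(-20/11))**2 = (-93 - 20/209)**2 = (-19457/209)**2 = 378574849/43681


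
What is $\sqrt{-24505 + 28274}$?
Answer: $\sqrt{3769} \approx 61.392$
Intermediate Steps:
$\sqrt{-24505 + 28274} = \sqrt{3769}$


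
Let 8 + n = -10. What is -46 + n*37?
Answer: -712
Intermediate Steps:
n = -18 (n = -8 - 10 = -18)
-46 + n*37 = -46 - 18*37 = -46 - 666 = -712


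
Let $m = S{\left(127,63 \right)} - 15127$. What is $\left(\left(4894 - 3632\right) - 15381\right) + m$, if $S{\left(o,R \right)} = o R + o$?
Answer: $-21118$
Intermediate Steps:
$S{\left(o,R \right)} = o + R o$ ($S{\left(o,R \right)} = R o + o = o + R o$)
$m = -6999$ ($m = 127 \left(1 + 63\right) - 15127 = 127 \cdot 64 - 15127 = 8128 - 15127 = -6999$)
$\left(\left(4894 - 3632\right) - 15381\right) + m = \left(\left(4894 - 3632\right) - 15381\right) - 6999 = \left(1262 - 15381\right) - 6999 = -14119 - 6999 = -21118$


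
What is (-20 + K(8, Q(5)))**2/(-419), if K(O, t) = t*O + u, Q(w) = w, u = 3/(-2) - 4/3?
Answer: -10609/15084 ≈ -0.70333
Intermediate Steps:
u = -17/6 (u = 3*(-1/2) - 4*1/3 = -3/2 - 4/3 = -17/6 ≈ -2.8333)
K(O, t) = -17/6 + O*t (K(O, t) = t*O - 17/6 = O*t - 17/6 = -17/6 + O*t)
(-20 + K(8, Q(5)))**2/(-419) = (-20 + (-17/6 + 8*5))**2/(-419) = (-20 + (-17/6 + 40))**2*(-1/419) = (-20 + 223/6)**2*(-1/419) = (103/6)**2*(-1/419) = (10609/36)*(-1/419) = -10609/15084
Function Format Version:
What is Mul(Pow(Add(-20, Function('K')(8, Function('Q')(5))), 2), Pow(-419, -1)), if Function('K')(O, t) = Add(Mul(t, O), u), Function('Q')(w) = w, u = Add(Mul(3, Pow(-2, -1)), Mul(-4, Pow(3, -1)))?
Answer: Rational(-10609, 15084) ≈ -0.70333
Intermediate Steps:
u = Rational(-17, 6) (u = Add(Mul(3, Rational(-1, 2)), Mul(-4, Rational(1, 3))) = Add(Rational(-3, 2), Rational(-4, 3)) = Rational(-17, 6) ≈ -2.8333)
Function('K')(O, t) = Add(Rational(-17, 6), Mul(O, t)) (Function('K')(O, t) = Add(Mul(t, O), Rational(-17, 6)) = Add(Mul(O, t), Rational(-17, 6)) = Add(Rational(-17, 6), Mul(O, t)))
Mul(Pow(Add(-20, Function('K')(8, Function('Q')(5))), 2), Pow(-419, -1)) = Mul(Pow(Add(-20, Add(Rational(-17, 6), Mul(8, 5))), 2), Pow(-419, -1)) = Mul(Pow(Add(-20, Add(Rational(-17, 6), 40)), 2), Rational(-1, 419)) = Mul(Pow(Add(-20, Rational(223, 6)), 2), Rational(-1, 419)) = Mul(Pow(Rational(103, 6), 2), Rational(-1, 419)) = Mul(Rational(10609, 36), Rational(-1, 419)) = Rational(-10609, 15084)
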